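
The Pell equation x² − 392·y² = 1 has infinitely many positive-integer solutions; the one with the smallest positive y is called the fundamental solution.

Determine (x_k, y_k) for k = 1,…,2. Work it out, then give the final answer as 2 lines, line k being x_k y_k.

99 5
19601 990

[19; 1,3,1,38] for √392; ℓ=4 ⇒ convergent index 3
step 0: (19, 1)  from 19·(1,0) + (0,1)
…
step 2: (79, 4)  from 3·(20,1) + (19,1)
step 3: (99, 5)  from 1·(79,4) + (20,1)
fundamental: x₁=99, y₁=5  (since 9801 − 392·25 = 1)
(x_2, y_2) = (99·99 + 392·5·5, 99·5 + 5·99) = (19601, 990)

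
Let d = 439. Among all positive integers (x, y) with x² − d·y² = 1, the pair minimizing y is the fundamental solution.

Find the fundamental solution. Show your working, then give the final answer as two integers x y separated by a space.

440 21

[20; 1,19,1,40] for √439; ℓ=4 ⇒ convergent index 3
k=0  a_k=20  p_k/q_k = 20/1
…
k=2  a_k=19  p_k/q_k = 419/20
k=3  a_k=1  p_k/q_k = 440/21
(x₁, y₁) = (440, 21);  440² − 439·21² = 1 ✓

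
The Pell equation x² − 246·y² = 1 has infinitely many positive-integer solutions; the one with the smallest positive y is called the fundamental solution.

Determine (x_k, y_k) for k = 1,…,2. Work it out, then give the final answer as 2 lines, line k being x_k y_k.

d=246: √d = [15; 1,2,5,1,14,1,5,2,1,30] (ℓ=10, even), read p_9/q_9
k=0  a_k=15  p_k/q_k = 15/1
k=1  a_k=1  p_k/q_k = 16/1
k=2  a_k=2  p_k/q_k = 47/3
k=3  a_k=5  p_k/q_k = 251/16
k=4  a_k=1  p_k/q_k = 298/19
k=5  a_k=14  p_k/q_k = 4423/282
…
k=7  a_k=5  p_k/q_k = 28028/1787
k=8  a_k=2  p_k/q_k = 60777/3875
k=9  a_k=1  p_k/q_k = 88805/5662
(x₁, y₁) = (88805, 5662);  88805² − 246·5662² = 1 ✓
(x_2, y_2) = (88805·88805 + 246·5662·5662, 88805·5662 + 5662·88805) = (15772656049, 1005627820)

88805 5662
15772656049 1005627820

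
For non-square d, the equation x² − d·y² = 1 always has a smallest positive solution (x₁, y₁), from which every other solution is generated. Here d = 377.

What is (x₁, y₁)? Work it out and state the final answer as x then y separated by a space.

d=377: √d = [19; 2,2,2,38] (ℓ=4, even), read p_3/q_3
a_0=19:  p_0=19·1+0=19,  q_0=19·0+1=1
a_1=2:  p_1=2·19+1=39,  q_1=2·1+0=2
a_2=2:  p_2=2·39+19=97,  q_2=2·2+1=5
a_3=2:  p_3=2·97+39=233,  q_3=2·5+2=12
→ (233, 12).  Check: 233²=54289, 377·12²=54288, difference 1.

233 12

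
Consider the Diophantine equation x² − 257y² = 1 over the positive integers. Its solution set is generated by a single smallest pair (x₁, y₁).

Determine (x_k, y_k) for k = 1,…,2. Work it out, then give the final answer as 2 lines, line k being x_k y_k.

[16; 32] for √257; ℓ=1 ⇒ convergent index 1
a_0=16:  p_0=16·1+0=16,  q_0=16·0+1=1
a_1=32:  p_1=32·16+1=513,  q_1=32·1+0=32
→ (513, 32).  Check: 513²=263169, 257·32²=263168, difference 1.
(x_2, y_2) = (513·513 + 257·32·32, 513·32 + 32·513) = (526337, 32832)

513 32
526337 32832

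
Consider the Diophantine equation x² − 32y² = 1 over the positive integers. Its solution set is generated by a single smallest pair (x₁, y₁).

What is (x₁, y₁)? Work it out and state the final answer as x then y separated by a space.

[5; 1,1,1,10] for √32; ℓ=4 ⇒ convergent index 3
step 0: (5, 1)  from 5·(1,0) + (0,1)
…
step 2: (11, 2)  from 1·(6,1) + (5,1)
step 3: (17, 3)  from 1·(11,2) + (6,1)
(x₁, y₁) = (17, 3);  17² − 32·3² = 1 ✓

17 3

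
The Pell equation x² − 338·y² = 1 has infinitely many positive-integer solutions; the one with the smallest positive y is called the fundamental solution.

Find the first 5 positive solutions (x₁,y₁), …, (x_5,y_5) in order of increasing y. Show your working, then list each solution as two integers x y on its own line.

√338 = [18; 2,1,1,2,36, …], period ℓ=5 (odd) → k=9
step 0: (18, 1)  from 18·(1,0) + (0,1)
step 1: (37, 2)  from 2·(18,1) + (1,0)
…
step 7: (26327, 1432)  from 1·(17631,959) + (8696,473)
step 8: (43958, 2391)  from 1·(26327,1432) + (17631,959)
step 9: (114243, 6214)  from 2·(43958,2391) + (26327,1432)
→ (114243, 6214).  Check: 114243²=13051463049, 338·6214²=13051463048, difference 1.
k=2:  x_2 = 114243·114243+338·6214·6214 = 26102926097,  y_2 = 114243·6214+6214·114243 = 1419812004
k=3:  x_3 = 114243·26102926097+338·6214·1419812004 = 5964153172084899,  y_3 = 114243·1419812004+6214·26102926097 = 324407165539730
k=4:  x_4 = 114243·5964153172084899+338·6214·324407165539730 = 1362725501650887306817,  y_4 = 114243·324407165539730+6214·5964153172084899 = 74122495624090936776
k=5:  x_5 = 114243·1362725501650887306817+338·6214·74122495624090936776 = 311363698964240484013304163,  y_5 = 114243·74122495624090936776+6214·1362725501650887306817 = 16935952534841634614661406

114243 6214
26102926097 1419812004
5964153172084899 324407165539730
1362725501650887306817 74122495624090936776
311363698964240484013304163 16935952534841634614661406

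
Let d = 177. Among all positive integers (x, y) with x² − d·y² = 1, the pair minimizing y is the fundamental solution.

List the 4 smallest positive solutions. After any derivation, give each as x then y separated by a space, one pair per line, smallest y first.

d=177: √d = [13; 3,3,2,8,2,3,3,26] (ℓ=8, even), read p_7/q_7
step 0: (13, 1)  from 13·(1,0) + (0,1)
step 1: (40, 3)  from 3·(13,1) + (1,0)
step 2: (133, 10)  from 3·(40,3) + (13,1)
…
step 5: (5468, 411)  from 2·(2581,194) + (306,23)
step 6: (18985, 1427)  from 3·(5468,411) + (2581,194)
step 7: (62423, 4692)  from 3·(18985,1427) + (5468,411)
fundamental: x₁=62423, y₁=4692  (since 3896630929 − 177·22014864 = 1)
(62423+4692√177)^2 = 7793261857 + 585777432√177
(62423+4692√177)^3 = 972957569736599 + 73131969270780√177
(62423+4692√177)^4 = 121469860743542176897 + 9130233834994022448√177

62423 4692
7793261857 585777432
972957569736599 73131969270780
121469860743542176897 9130233834994022448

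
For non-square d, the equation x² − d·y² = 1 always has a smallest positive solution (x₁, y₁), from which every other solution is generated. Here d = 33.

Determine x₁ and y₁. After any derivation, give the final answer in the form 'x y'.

√33 → a₀=5, period (1,2,1,10); ℓ=4 even so k=3
step 0: (5, 1)  from 5·(1,0) + (0,1)
step 1: (6, 1)  from 1·(5,1) + (1,0)
step 2: (17, 3)  from 2·(6,1) + (5,1)
step 3: (23, 4)  from 1·(17,3) + (6,1)
(x₁, y₁) = (23, 4);  23² − 33·4² = 1 ✓

23 4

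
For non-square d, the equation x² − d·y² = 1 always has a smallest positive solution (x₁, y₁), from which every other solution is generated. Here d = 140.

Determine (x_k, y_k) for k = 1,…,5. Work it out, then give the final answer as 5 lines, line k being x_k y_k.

√140 → a₀=11, period (1,4,1,22); ℓ=4 even so k=3
k=0  a_k=11  p_k/q_k = 11/1
k=1  a_k=1  p_k/q_k = 12/1
k=2  a_k=4  p_k/q_k = 59/5
k=3  a_k=1  p_k/q_k = 71/6
fundamental: x₁=71, y₁=6  (since 5041 − 140·36 = 1)
(71+6√140)^2 = 10081 + 852√140
(71+6√140)^3 = 1431431 + 120978√140
(71+6√140)^4 = 203253121 + 17178024√140
(71+6√140)^5 = 28860511751 + 2439158430√140

71 6
10081 852
1431431 120978
203253121 17178024
28860511751 2439158430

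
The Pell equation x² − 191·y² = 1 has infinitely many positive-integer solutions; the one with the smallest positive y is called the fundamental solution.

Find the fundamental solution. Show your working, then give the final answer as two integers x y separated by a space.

√191 → a₀=13, period (1,4,1,1,3,…,4,1,26); ℓ=16 even so k=15
a_0=13:  p_0=13·1+0=13,  q_0=13·0+1=1
…
a_7=2:  p_7=2·1230+539=2999,  q_7=2·89+39=217
…
a_11=3:  p_11=3·207083+83433=704682,  q_11=3·14984+6037=50989
a_12=1:  p_12=1·704682+207083=911765,  q_12=1·50989+14984=65973
…
a_14=4:  p_14=4·1616447+911765=7377553,  q_14=4·116962+65973=533821
a_15=1:  p_15=1·7377553+1616447=8994000,  q_15=1·533821+116962=650783
→ (8994000, 650783).  Check: 8994000²=80892036000000, 191·650783²=80892035999999, difference 1.

8994000 650783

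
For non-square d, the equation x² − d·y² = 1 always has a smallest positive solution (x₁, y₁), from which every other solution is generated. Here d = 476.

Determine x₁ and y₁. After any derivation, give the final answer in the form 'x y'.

[21; 1,4,2,10,2,4,1,42] for √476; ℓ=8 ⇒ convergent index 7
i=0: a=21 ⇒ p=21, q=1
i=1: a=1 ⇒ p=22, q=1
i=2: a=4 ⇒ p=109, q=5
…
i=5: a=2 ⇒ p=5258, q=241
i=6: a=4 ⇒ p=23541, q=1079
i=7: a=1 ⇒ p=28799, q=1320
fundamental: x₁=28799, y₁=1320  (since 829382401 − 476·1742400 = 1)

28799 1320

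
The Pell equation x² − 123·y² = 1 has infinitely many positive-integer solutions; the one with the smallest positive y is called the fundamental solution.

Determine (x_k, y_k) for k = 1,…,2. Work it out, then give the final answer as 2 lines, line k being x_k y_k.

√123 → a₀=11, period (11,22); ℓ=2 even so k=1
k=0  a_k=11  p_k/q_k = 11/1
k=1  a_k=11  p_k/q_k = 122/11
fundamental: x₁=122, y₁=11  (since 14884 − 123·121 = 1)
k=2:  x_2 = 122·122+123·11·11 = 29767,  y_2 = 122·11+11·122 = 2684

122 11
29767 2684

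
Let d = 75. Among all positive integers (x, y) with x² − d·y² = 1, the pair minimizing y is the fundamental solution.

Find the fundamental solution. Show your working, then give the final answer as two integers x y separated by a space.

26 3

√75 → a₀=8, period (1,1,1,16); ℓ=4 even so k=3
k=0  a_k=8  p_k/q_k = 8/1
…
k=2  a_k=1  p_k/q_k = 17/2
k=3  a_k=1  p_k/q_k = 26/3
(x₁, y₁) = (26, 3);  26² − 75·3² = 1 ✓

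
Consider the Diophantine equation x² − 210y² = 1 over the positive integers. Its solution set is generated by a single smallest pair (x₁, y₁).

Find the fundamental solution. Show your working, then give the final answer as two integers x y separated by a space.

29 2

√210 = [14; 2,28, …], period ℓ=2 (even) → k=1
k=0  a_k=14  p_k/q_k = 14/1
k=1  a_k=2  p_k/q_k = 29/2
fundamental: x₁=29, y₁=2  (since 841 − 210·4 = 1)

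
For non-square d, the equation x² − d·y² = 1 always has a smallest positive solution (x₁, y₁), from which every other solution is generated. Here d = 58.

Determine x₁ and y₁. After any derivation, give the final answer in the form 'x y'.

√58 → a₀=7, period (1,1,1,1,1,1,14); ℓ=7 odd so k=13
step 0: (7, 1)  from 7·(1,0) + (0,1)
…
step 2: (15, 2)  from 1·(8,1) + (7,1)
…
step 4: (38, 5)  from 1·(23,3) + (15,2)
…
step 8: (1546, 203)  from 1·(1447,190) + (99,13)
step 9: (2993, 393)  from 1·(1546,203) + (1447,190)
step 10: (4539, 596)  from 1·(2993,393) + (1546,203)
…
step 12: (12071, 1585)  from 1·(7532,989) + (4539,596)
step 13: (19603, 2574)  from 1·(12071,1585) + (7532,989)
fundamental: x₁=19603, y₁=2574  (since 384277609 − 58·6625476 = 1)

19603 2574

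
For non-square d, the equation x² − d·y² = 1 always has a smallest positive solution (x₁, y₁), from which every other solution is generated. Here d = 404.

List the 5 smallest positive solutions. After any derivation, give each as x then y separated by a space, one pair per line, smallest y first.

201 10
80801 4020
32481801 1616030
13057603201 649640040
5249124005001 261153680050

[20; 10,40] for √404; ℓ=2 ⇒ convergent index 1
i=0: a=20 ⇒ p=20, q=1
i=1: a=10 ⇒ p=201, q=10
(x₁, y₁) = (201, 10);  201² − 404·10² = 1 ✓
(201+10√404)^2 = 80801 + 4020√404
(201+10√404)^3 = 32481801 + 1616030√404
(201+10√404)^4 = 13057603201 + 649640040√404
(201+10√404)^5 = 5249124005001 + 261153680050√404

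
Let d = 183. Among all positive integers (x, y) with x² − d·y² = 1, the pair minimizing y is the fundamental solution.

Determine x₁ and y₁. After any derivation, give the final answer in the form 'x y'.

√183 = [13; 1,1,8,1,1,26, …], period ℓ=6 (even) → k=5
i=0: a=13 ⇒ p=13, q=1
…
i=2: a=1 ⇒ p=27, q=2
…
i=4: a=1 ⇒ p=257, q=19
i=5: a=1 ⇒ p=487, q=36
fundamental: x₁=487, y₁=36  (since 237169 − 183·1296 = 1)

487 36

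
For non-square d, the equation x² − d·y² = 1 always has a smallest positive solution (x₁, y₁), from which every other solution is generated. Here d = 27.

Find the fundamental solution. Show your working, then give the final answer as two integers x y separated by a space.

d=27: √d = [5; 5,10] (ℓ=2, even), read p_1/q_1
k=0  a_k=5  p_k/q_k = 5/1
k=1  a_k=5  p_k/q_k = 26/5
(x₁, y₁) = (26, 5);  26² − 27·5² = 1 ✓

26 5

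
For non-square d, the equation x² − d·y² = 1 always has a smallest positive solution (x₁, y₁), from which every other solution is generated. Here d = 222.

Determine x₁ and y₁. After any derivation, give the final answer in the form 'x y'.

√222 → a₀=14, period (1,8,1,28); ℓ=4 even so k=3
i=0: a=14 ⇒ p=14, q=1
i=1: a=1 ⇒ p=15, q=1
i=2: a=8 ⇒ p=134, q=9
i=3: a=1 ⇒ p=149, q=10
(x₁, y₁) = (149, 10);  149² − 222·10² = 1 ✓

149 10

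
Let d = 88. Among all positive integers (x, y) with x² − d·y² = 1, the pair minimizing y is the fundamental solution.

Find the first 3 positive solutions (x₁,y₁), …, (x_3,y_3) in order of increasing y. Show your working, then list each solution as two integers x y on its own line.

√88 = [9; 2,1,1,1,2,18, …], period ℓ=6 (even) → k=5
step 0: (9, 1)  from 9·(1,0) + (0,1)
…
step 2: (28, 3)  from 1·(19,2) + (9,1)
…
step 4: (75, 8)  from 1·(47,5) + (28,3)
step 5: (197, 21)  from 2·(75,8) + (47,5)
→ (197, 21).  Check: 197²=38809, 88·21²=38808, difference 1.
(x_2, y_2) = (197·197 + 88·21·21, 197·21 + 21·197) = (77617, 8274)
(x_3, y_3) = (197·77617 + 88·21·8274, 197·8274 + 21·77617) = (30580901, 3259935)

197 21
77617 8274
30580901 3259935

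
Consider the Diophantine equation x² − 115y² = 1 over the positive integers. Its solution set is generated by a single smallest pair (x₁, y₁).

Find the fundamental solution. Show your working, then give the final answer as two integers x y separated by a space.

1126 105

√115 = [10; 1,2,1,1,1,1,1,2,1,20, …], period ℓ=10 (even) → k=9
i=0: a=10 ⇒ p=10, q=1
i=1: a=1 ⇒ p=11, q=1
…
i=6: a=1 ⇒ p=193, q=18
…
i=8: a=2 ⇒ p=815, q=76
i=9: a=1 ⇒ p=1126, q=105
fundamental: x₁=1126, y₁=105  (since 1267876 − 115·11025 = 1)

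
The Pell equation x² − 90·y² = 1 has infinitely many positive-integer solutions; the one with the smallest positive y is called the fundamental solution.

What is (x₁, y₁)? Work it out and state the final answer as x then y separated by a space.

√90 = [9; 2,18, …], period ℓ=2 (even) → k=1
step 0: (9, 1)  from 9·(1,0) + (0,1)
step 1: (19, 2)  from 2·(9,1) + (1,0)
(x₁, y₁) = (19, 2);  19² − 90·2² = 1 ✓

19 2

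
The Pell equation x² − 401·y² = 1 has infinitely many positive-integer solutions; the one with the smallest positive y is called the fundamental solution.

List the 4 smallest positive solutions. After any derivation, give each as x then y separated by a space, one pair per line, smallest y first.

√401 → a₀=20, period (40); ℓ=1 odd so k=1
a_0=20:  p_0=20·1+0=20,  q_0=20·0+1=1
a_1=40:  p_1=40·20+1=801,  q_1=40·1+0=40
→ (801, 40).  Check: 801²=641601, 401·40²=641600, difference 1.
n=2: (801,40)∘(801,40) = (801·801+401·40·40, 801·40+40·801) = (1283201,64080)
n=3: (1283201,64080)∘(801,40) = (801·1283201+401·40·64080, 801·64080+40·1283201) = (2055687201,102656120)
n=4: (2055687201,102656120)∘(801,40) = (801·2055687201+401·40·102656120, 801·102656120+40·2055687201) = (3293209612801,164455040160)

801 40
1283201 64080
2055687201 102656120
3293209612801 164455040160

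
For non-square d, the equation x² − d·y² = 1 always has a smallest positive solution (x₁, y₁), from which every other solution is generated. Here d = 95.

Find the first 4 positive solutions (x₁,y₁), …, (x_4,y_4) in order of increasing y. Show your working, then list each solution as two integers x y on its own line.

39 4
3041 312
237159 24332
18495361 1897584

√95 = [9; 1,2,1,18, …], period ℓ=4 (even) → k=3
step 0: (9, 1)  from 9·(1,0) + (0,1)
step 1: (10, 1)  from 1·(9,1) + (1,0)
step 2: (29, 3)  from 2·(10,1) + (9,1)
step 3: (39, 4)  from 1·(29,3) + (10,1)
→ (39, 4).  Check: 39²=1521, 95·4²=1520, difference 1.
(x_2, y_2) = (39·39 + 95·4·4, 39·4 + 4·39) = (3041, 312)
(x_3, y_3) = (39·3041 + 95·4·312, 39·312 + 4·3041) = (237159, 24332)
(x_4, y_4) = (39·237159 + 95·4·24332, 39·24332 + 4·237159) = (18495361, 1897584)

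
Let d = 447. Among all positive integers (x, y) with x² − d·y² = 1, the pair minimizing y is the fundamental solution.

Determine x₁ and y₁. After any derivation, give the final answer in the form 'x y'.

148 7

√447 = [21; 7,42, …], period ℓ=2 (even) → k=1
step 0: (21, 1)  from 21·(1,0) + (0,1)
step 1: (148, 7)  from 7·(21,1) + (1,0)
→ (148, 7).  Check: 148²=21904, 447·7²=21903, difference 1.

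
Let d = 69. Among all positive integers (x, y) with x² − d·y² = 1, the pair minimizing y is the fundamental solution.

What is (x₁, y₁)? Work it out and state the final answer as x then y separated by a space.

√69 → a₀=8, period (3,3,1,4,1,3,3,16); ℓ=8 even so k=7
step 0: (8, 1)  from 8·(1,0) + (0,1)
…
step 2: (83, 10)  from 3·(25,3) + (8,1)
step 3: (108, 13)  from 1·(83,10) + (25,3)
step 4: (515, 62)  from 4·(108,13) + (83,10)
step 5: (623, 75)  from 1·(515,62) + (108,13)
step 6: (2384, 287)  from 3·(623,75) + (515,62)
step 7: (7775, 936)  from 3·(2384,287) + (623,75)
fundamental: x₁=7775, y₁=936  (since 60450625 − 69·876096 = 1)

7775 936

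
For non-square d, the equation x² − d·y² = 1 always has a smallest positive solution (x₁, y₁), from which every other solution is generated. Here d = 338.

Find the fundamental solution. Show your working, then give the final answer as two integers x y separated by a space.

114243 6214

√338 → a₀=18, period (2,1,1,2,36); ℓ=5 odd so k=9
i=0: a=18 ⇒ p=18, q=1
…
i=3: a=1 ⇒ p=92, q=5
i=4: a=2 ⇒ p=239, q=13
…
i=7: a=1 ⇒ p=26327, q=1432
i=8: a=1 ⇒ p=43958, q=2391
i=9: a=2 ⇒ p=114243, q=6214
→ (114243, 6214).  Check: 114243²=13051463049, 338·6214²=13051463048, difference 1.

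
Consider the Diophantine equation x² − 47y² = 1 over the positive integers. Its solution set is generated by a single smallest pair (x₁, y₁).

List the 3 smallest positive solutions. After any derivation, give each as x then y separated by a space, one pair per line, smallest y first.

48 7
4607 672
442224 64505

√47 → a₀=6, period (1,5,1,12); ℓ=4 even so k=3
k=0  a_k=6  p_k/q_k = 6/1
k=1  a_k=1  p_k/q_k = 7/1
k=2  a_k=5  p_k/q_k = 41/6
k=3  a_k=1  p_k/q_k = 48/7
fundamental: x₁=48, y₁=7  (since 2304 − 47·49 = 1)
n=2: (48,7)∘(48,7) = (48·48+47·7·7, 48·7+7·48) = (4607,672)
n=3: (4607,672)∘(48,7) = (48·4607+47·7·672, 48·672+7·4607) = (442224,64505)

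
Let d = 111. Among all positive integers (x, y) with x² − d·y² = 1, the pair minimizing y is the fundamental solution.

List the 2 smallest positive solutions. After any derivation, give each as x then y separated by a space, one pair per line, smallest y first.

d=111: √d = [10; 1,1,6,1,1,20] (ℓ=6, even), read p_5/q_5
k=0  a_k=10  p_k/q_k = 10/1
k=1  a_k=1  p_k/q_k = 11/1
k=2  a_k=1  p_k/q_k = 21/2
…
k=4  a_k=1  p_k/q_k = 158/15
k=5  a_k=1  p_k/q_k = 295/28
fundamental: x₁=295, y₁=28  (since 87025 − 111·784 = 1)
(295+28√111)^2 = 174049 + 16520√111

295 28
174049 16520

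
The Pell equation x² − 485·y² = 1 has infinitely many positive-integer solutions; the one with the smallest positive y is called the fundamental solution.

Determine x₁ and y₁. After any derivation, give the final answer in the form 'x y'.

√485 = [22; 44, …], period ℓ=1 (odd) → k=1
a_0=22:  p_0=22·1+0=22,  q_0=22·0+1=1
a_1=44:  p_1=44·22+1=969,  q_1=44·1+0=44
→ (969, 44).  Check: 969²=938961, 485·44²=938960, difference 1.

969 44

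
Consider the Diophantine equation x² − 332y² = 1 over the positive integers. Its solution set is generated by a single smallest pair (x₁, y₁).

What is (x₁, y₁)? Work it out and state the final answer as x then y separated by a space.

d=332: √d = [18; 4,1,1,8,1,1,4,36] (ℓ=8, even), read p_7/q_7
a_0=18:  p_0=18·1+0=18,  q_0=18·0+1=1
a_1=4:  p_1=4·18+1=73,  q_1=4·1+0=4
…
a_3=1:  p_3=1·91+73=164,  q_3=1·5+4=9
a_4=8:  p_4=8·164+91=1403,  q_4=8·9+5=77
…
a_6=1:  p_6=1·1567+1403=2970,  q_6=1·86+77=163
a_7=4:  p_7=4·2970+1567=13447,  q_7=4·163+86=738
→ (13447, 738).  Check: 13447²=180821809, 332·738²=180821808, difference 1.

13447 738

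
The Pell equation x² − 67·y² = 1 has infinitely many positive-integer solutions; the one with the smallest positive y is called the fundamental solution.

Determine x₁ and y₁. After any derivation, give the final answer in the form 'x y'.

√67 = [8; 5,2,1,1,7,1,1,2,5,16, …], period ℓ=10 (even) → k=9
step 0: (8, 1)  from 8·(1,0) + (0,1)
step 1: (41, 5)  from 5·(8,1) + (1,0)
step 2: (90, 11)  from 2·(41,5) + (8,1)
step 3: (131, 16)  from 1·(90,11) + (41,5)
step 4: (221, 27)  from 1·(131,16) + (90,11)
step 5: (1678, 205)  from 7·(221,27) + (131,16)
step 6: (1899, 232)  from 1·(1678,205) + (221,27)
…
step 8: (9053, 1106)  from 2·(3577,437) + (1899,232)
step 9: (48842, 5967)  from 5·(9053,1106) + (3577,437)
fundamental: x₁=48842, y₁=5967  (since 2385540964 − 67·35605089 = 1)

48842 5967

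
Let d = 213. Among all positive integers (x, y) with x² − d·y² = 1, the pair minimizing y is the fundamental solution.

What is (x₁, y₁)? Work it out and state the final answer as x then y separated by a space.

194399 13320

√213 → a₀=14, period (1,1,2,6,1,8,1,6,2,1,1,28); ℓ=12 even so k=11
i=0: a=14 ⇒ p=14, q=1
i=1: a=1 ⇒ p=15, q=1
…
i=8: a=6 ⇒ p=36749, q=2518
…
i=10: a=1 ⇒ p=115574, q=7919
i=11: a=1 ⇒ p=194399, q=13320
→ (194399, 13320).  Check: 194399²=37790971201, 213·13320²=37790971200, difference 1.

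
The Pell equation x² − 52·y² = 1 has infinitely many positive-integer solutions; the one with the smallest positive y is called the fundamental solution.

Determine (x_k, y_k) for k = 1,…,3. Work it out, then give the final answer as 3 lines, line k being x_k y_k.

√52 = [7; 4,1,2,1,4,14, …], period ℓ=6 (even) → k=5
k=0  a_k=7  p_k/q_k = 7/1
k=1  a_k=4  p_k/q_k = 29/4
k=2  a_k=1  p_k/q_k = 36/5
k=3  a_k=2  p_k/q_k = 101/14
k=4  a_k=1  p_k/q_k = 137/19
k=5  a_k=4  p_k/q_k = 649/90
(x₁, y₁) = (649, 90);  649² − 52·90² = 1 ✓
n=2: (649,90)∘(649,90) = (649·649+52·90·90, 649·90+90·649) = (842401,116820)
n=3: (842401,116820)∘(649,90) = (649·842401+52·90·116820, 649·116820+90·842401) = (1093435849,151632270)

649 90
842401 116820
1093435849 151632270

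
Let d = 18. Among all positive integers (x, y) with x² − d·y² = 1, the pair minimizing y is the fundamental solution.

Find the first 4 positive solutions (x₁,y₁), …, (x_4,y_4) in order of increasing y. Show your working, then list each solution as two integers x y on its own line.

17 4
577 136
19601 4620
665857 156944

d=18: √d = [4; 4,8] (ℓ=2, even), read p_1/q_1
step 0: (4, 1)  from 4·(1,0) + (0,1)
step 1: (17, 4)  from 4·(4,1) + (1,0)
(x₁, y₁) = (17, 4);  17² − 18·4² = 1 ✓
(x_2, y_2) = (17·17 + 18·4·4, 17·4 + 4·17) = (577, 136)
(x_3, y_3) = (17·577 + 18·4·136, 17·136 + 4·577) = (19601, 4620)
(x_4, y_4) = (17·19601 + 18·4·4620, 17·4620 + 4·19601) = (665857, 156944)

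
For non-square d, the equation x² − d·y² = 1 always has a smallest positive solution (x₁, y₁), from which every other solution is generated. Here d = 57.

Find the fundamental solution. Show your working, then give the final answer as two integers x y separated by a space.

151 20

[7; 1,1,4,1,1,14] for √57; ℓ=6 ⇒ convergent index 5
a_0=7:  p_0=7·1+0=7,  q_0=7·0+1=1
…
a_2=1:  p_2=1·8+7=15,  q_2=1·1+1=2
a_3=4:  p_3=4·15+8=68,  q_3=4·2+1=9
a_4=1:  p_4=1·68+15=83,  q_4=1·9+2=11
a_5=1:  p_5=1·83+68=151,  q_5=1·11+9=20
(x₁, y₁) = (151, 20);  151² − 57·20² = 1 ✓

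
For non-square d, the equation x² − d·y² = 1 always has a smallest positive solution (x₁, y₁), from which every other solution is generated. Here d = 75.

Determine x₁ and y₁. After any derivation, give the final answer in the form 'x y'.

√75 = [8; 1,1,1,16, …], period ℓ=4 (even) → k=3
step 0: (8, 1)  from 8·(1,0) + (0,1)
…
step 2: (17, 2)  from 1·(9,1) + (8,1)
step 3: (26, 3)  from 1·(17,2) + (9,1)
(x₁, y₁) = (26, 3);  26² − 75·3² = 1 ✓

26 3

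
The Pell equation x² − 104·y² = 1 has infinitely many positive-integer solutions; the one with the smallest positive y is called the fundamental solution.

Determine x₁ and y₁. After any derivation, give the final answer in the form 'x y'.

[10; 5,20] for √104; ℓ=2 ⇒ convergent index 1
a_0=10:  p_0=10·1+0=10,  q_0=10·0+1=1
a_1=5:  p_1=5·10+1=51,  q_1=5·1+0=5
→ (51, 5).  Check: 51²=2601, 104·5²=2600, difference 1.

51 5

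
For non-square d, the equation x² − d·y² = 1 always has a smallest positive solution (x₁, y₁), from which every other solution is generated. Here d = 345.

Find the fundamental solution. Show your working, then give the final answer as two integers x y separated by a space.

6761 364

[18; 1,1,2,1,6,1,2,1,1,36] for √345; ℓ=10 ⇒ convergent index 9
i=0: a=18 ⇒ p=18, q=1
i=1: a=1 ⇒ p=19, q=1
i=2: a=1 ⇒ p=37, q=2
i=3: a=2 ⇒ p=93, q=5
i=4: a=1 ⇒ p=130, q=7
…
i=7: a=2 ⇒ p=2879, q=155
i=8: a=1 ⇒ p=3882, q=209
i=9: a=1 ⇒ p=6761, q=364
fundamental: x₁=6761, y₁=364  (since 45711121 − 345·132496 = 1)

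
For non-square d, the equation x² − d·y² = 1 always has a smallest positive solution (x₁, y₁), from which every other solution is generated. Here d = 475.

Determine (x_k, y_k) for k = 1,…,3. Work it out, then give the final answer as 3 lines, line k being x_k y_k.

57799 2652
6681448801 306565896
772362118440199 35438404443156

√475 → a₀=21, period (1,3,1,6,2,6,1,3,1,42); ℓ=10 even so k=9
i=0: a=21 ⇒ p=21, q=1
i=1: a=1 ⇒ p=22, q=1
i=2: a=3 ⇒ p=87, q=4
i=3: a=1 ⇒ p=109, q=5
i=4: a=6 ⇒ p=741, q=34
i=5: a=2 ⇒ p=1591, q=73
i=6: a=6 ⇒ p=10287, q=472
i=7: a=1 ⇒ p=11878, q=545
i=8: a=3 ⇒ p=45921, q=2107
i=9: a=1 ⇒ p=57799, q=2652
fundamental: x₁=57799, y₁=2652  (since 3340724401 − 475·7033104 = 1)
n=2: (57799,2652)∘(57799,2652) = (57799·57799+475·2652·2652, 57799·2652+2652·57799) = (6681448801,306565896)
n=3: (6681448801,306565896)∘(57799,2652) = (57799·6681448801+475·2652·306565896, 57799·306565896+2652·6681448801) = (772362118440199,35438404443156)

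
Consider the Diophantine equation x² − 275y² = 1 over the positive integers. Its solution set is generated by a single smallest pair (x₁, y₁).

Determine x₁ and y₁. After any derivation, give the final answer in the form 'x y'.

199 12

[16; 1,1,2,1,1,32] for √275; ℓ=6 ⇒ convergent index 5
k=0  a_k=16  p_k/q_k = 16/1
…
k=3  a_k=2  p_k/q_k = 83/5
k=4  a_k=1  p_k/q_k = 116/7
k=5  a_k=1  p_k/q_k = 199/12
(x₁, y₁) = (199, 12);  199² − 275·12² = 1 ✓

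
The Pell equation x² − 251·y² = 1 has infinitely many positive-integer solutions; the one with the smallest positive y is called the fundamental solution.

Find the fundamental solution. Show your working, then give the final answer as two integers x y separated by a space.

3674890 231957

√251 → a₀=15, period (1,5,2,1,2,…,5,1,30); ℓ=14 even so k=13
i=0: a=15 ⇒ p=15, q=1
i=1: a=1 ⇒ p=16, q=1
i=2: a=5 ⇒ p=95, q=6
…
i=4: a=1 ⇒ p=301, q=19
i=5: a=2 ⇒ p=808, q=51
i=6: a=2 ⇒ p=1917, q=121
i=7: a=15 ⇒ p=29563, q=1866
i=8: a=2 ⇒ p=61043, q=3853
i=9: a=2 ⇒ p=151649, q=9572
i=10: a=1 ⇒ p=212692, q=13425
…
i=12: a=5 ⇒ p=3097857, q=195535
i=13: a=1 ⇒ p=3674890, q=231957
→ (3674890, 231957).  Check: 3674890²=13504816512100, 251·231957²=13504816512099, difference 1.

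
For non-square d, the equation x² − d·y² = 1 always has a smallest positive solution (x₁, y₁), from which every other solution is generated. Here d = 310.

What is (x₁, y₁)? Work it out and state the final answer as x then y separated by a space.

848719 48204

√310 = [17; 1,1,1,1,5,…,1,1,34, …], period ℓ=16 (even) → k=15
step 0: (17, 1)  from 17·(1,0) + (0,1)
step 1: (18, 1)  from 1·(17,1) + (1,0)
step 2: (35, 2)  from 1·(18,1) + (17,1)
…
step 5: (493, 28)  from 5·(88,5) + (53,3)
…
step 7: (2060, 117)  from 1·(1567,89) + (493,28)
step 8: (5687, 323)  from 2·(2060,117) + (1567,89)
…
step 11: (152387, 8655)  from 5·(28928,1643) + (7747,440)
step 12: (181315, 10298)  from 1·(152387,8655) + (28928,1643)
…
step 14: (515017, 29251)  from 1·(333702,18953) + (181315,10298)
step 15: (848719, 48204)  from 1·(515017,29251) + (333702,18953)
fundamental: x₁=848719, y₁=48204  (since 720323940961 − 310·2323625616 = 1)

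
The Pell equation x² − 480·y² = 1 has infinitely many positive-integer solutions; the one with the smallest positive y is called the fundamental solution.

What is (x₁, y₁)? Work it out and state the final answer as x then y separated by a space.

√480 → a₀=21, period (1,9,1,42); ℓ=4 even so k=3
step 0: (21, 1)  from 21·(1,0) + (0,1)
step 1: (22, 1)  from 1·(21,1) + (1,0)
step 2: (219, 10)  from 9·(22,1) + (21,1)
step 3: (241, 11)  from 1·(219,10) + (22,1)
→ (241, 11).  Check: 241²=58081, 480·11²=58080, difference 1.

241 11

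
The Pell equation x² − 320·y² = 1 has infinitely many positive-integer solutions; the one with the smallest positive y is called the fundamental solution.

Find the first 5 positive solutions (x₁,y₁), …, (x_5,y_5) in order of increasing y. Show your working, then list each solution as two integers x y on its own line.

d=320: √d = [17; 1,7,1,34] (ℓ=4, even), read p_3/q_3
i=0: a=17 ⇒ p=17, q=1
i=1: a=1 ⇒ p=18, q=1
i=2: a=7 ⇒ p=143, q=8
i=3: a=1 ⇒ p=161, q=9
(x₁, y₁) = (161, 9);  161² − 320·9² = 1 ✓
k=2:  x_2 = 161·161+320·9·9 = 51841,  y_2 = 161·9+9·161 = 2898
k=3:  x_3 = 161·51841+320·9·2898 = 16692641,  y_3 = 161·2898+9·51841 = 933147
k=4:  x_4 = 161·16692641+320·9·933147 = 5374978561,  y_4 = 161·933147+9·16692641 = 300470436
k=5:  x_5 = 161·5374978561+320·9·300470436 = 1730726404001,  y_5 = 161·300470436+9·5374978561 = 96750547245

161 9
51841 2898
16692641 933147
5374978561 300470436
1730726404001 96750547245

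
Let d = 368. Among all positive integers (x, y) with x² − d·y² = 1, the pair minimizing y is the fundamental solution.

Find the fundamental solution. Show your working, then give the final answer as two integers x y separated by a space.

1151 60

d=368: √d = [19; 5,2,5,38] (ℓ=4, even), read p_3/q_3
i=0: a=19 ⇒ p=19, q=1
…
i=2: a=2 ⇒ p=211, q=11
i=3: a=5 ⇒ p=1151, q=60
(x₁, y₁) = (1151, 60);  1151² − 368·60² = 1 ✓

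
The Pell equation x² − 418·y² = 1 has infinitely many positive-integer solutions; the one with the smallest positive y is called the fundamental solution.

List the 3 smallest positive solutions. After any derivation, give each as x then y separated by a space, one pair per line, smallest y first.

√418 → a₀=20, period (2,4,20,4,2,40); ℓ=6 even so k=5
i=0: a=20 ⇒ p=20, q=1
i=1: a=2 ⇒ p=41, q=2
…
i=4: a=4 ⇒ p=15068, q=737
i=5: a=2 ⇒ p=33857, q=1656
→ (33857, 1656).  Check: 33857²=1146296449, 418·1656²=1146296448, difference 1.
n=2: (33857,1656)∘(33857,1656) = (33857·33857+418·1656·1656, 33857·1656+1656·33857) = (2292592897,112134384)
n=3: (2292592897,112134384)∘(33857,1656) = (33857·2292592897+418·1656·112134384, 33857·112134384+1656·2292592897) = (155240635393601,7593067676520)

33857 1656
2292592897 112134384
155240635393601 7593067676520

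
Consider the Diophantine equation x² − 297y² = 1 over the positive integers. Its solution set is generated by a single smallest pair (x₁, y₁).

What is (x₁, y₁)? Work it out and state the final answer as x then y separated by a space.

[17; 4,3,1,1,2,1,1,3,4,34] for √297; ℓ=10 ⇒ convergent index 9
step 0: (17, 1)  from 17·(1,0) + (0,1)
step 1: (69, 4)  from 4·(17,1) + (1,0)
step 2: (224, 13)  from 3·(69,4) + (17,1)
…
step 4: (517, 30)  from 1·(293,17) + (224,13)
…
step 8: (11357, 659)  from 3·(3171,184) + (1844,107)
step 9: (48599, 2820)  from 4·(11357,659) + (3171,184)
fundamental: x₁=48599, y₁=2820  (since 2361862801 − 297·7952400 = 1)

48599 2820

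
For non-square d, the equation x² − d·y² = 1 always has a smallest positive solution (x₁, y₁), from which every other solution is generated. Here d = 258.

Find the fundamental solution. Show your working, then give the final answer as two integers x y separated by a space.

d=258: √d = [16; 16,32] (ℓ=2, even), read p_1/q_1
step 0: (16, 1)  from 16·(1,0) + (0,1)
step 1: (257, 16)  from 16·(16,1) + (1,0)
(x₁, y₁) = (257, 16);  257² − 258·16² = 1 ✓

257 16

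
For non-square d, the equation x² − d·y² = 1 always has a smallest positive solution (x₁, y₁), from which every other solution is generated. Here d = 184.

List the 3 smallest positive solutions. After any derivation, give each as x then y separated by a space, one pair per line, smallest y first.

24335 1794
1184384449 87313980
57643991108495 4249571404806

√184 → a₀=13, period (1,1,3,2,1,2,1,2,3,1,1,26); ℓ=12 even so k=11
i=0: a=13 ⇒ p=13, q=1
i=1: a=1 ⇒ p=14, q=1
i=2: a=1 ⇒ p=27, q=2
…
i=4: a=2 ⇒ p=217, q=16
…
i=7: a=1 ⇒ p=1153, q=85
…
i=9: a=3 ⇒ p=10594, q=781
i=10: a=1 ⇒ p=13741, q=1013
i=11: a=1 ⇒ p=24335, q=1794
(x₁, y₁) = (24335, 1794);  24335² − 184·1794² = 1 ✓
k=2:  x_2 = 24335·24335+184·1794·1794 = 1184384449,  y_2 = 24335·1794+1794·24335 = 87313980
k=3:  x_3 = 24335·1184384449+184·1794·87313980 = 57643991108495,  y_3 = 24335·87313980+1794·1184384449 = 4249571404806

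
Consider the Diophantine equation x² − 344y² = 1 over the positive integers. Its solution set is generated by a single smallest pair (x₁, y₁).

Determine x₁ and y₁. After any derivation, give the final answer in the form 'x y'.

√344 → a₀=18, period (1,1,4,1,3,1,4,1,1,36); ℓ=10 even so k=9
i=0: a=18 ⇒ p=18, q=1
i=1: a=1 ⇒ p=19, q=1
…
i=4: a=1 ⇒ p=204, q=11
i=5: a=3 ⇒ p=779, q=42
i=6: a=1 ⇒ p=983, q=53
…
i=8: a=1 ⇒ p=5694, q=307
i=9: a=1 ⇒ p=10405, q=561
(x₁, y₁) = (10405, 561);  10405² − 344·561² = 1 ✓

10405 561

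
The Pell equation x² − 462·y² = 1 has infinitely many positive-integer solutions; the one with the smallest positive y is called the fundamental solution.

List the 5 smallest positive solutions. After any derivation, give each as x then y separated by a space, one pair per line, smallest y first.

√462 → a₀=21, period (2,42); ℓ=2 even so k=1
i=0: a=21 ⇒ p=21, q=1
i=1: a=2 ⇒ p=43, q=2
→ (43, 2).  Check: 43²=1849, 462·2²=1848, difference 1.
k=2:  x_2 = 43·43+462·2·2 = 3697,  y_2 = 43·2+2·43 = 172
k=3:  x_3 = 43·3697+462·2·172 = 317899,  y_3 = 43·172+2·3697 = 14790
k=4:  x_4 = 43·317899+462·2·14790 = 27335617,  y_4 = 43·14790+2·317899 = 1271768
k=5:  x_5 = 43·27335617+462·2·1271768 = 2350545163,  y_5 = 43·1271768+2·27335617 = 109357258

43 2
3697 172
317899 14790
27335617 1271768
2350545163 109357258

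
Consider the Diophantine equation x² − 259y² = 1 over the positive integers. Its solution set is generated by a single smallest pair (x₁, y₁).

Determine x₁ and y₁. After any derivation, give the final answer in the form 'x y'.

847225 52644

√259 → a₀=16, period (10,1,2,3,4,3,2,1,10,32); ℓ=10 even so k=9
i=0: a=16 ⇒ p=16, q=1
…
i=4: a=3 ⇒ p=1722, q=107
…
i=7: a=2 ⇒ p=55265, q=3434
i=8: a=1 ⇒ p=79196, q=4921
i=9: a=10 ⇒ p=847225, q=52644
fundamental: x₁=847225, y₁=52644  (since 717790200625 − 259·2771390736 = 1)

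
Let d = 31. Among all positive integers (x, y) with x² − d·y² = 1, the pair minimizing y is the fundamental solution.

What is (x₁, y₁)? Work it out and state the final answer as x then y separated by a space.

[5; 1,1,3,5,3,1,1,10] for √31; ℓ=8 ⇒ convergent index 7
i=0: a=5 ⇒ p=5, q=1
i=1: a=1 ⇒ p=6, q=1
…
i=4: a=5 ⇒ p=206, q=37
i=5: a=3 ⇒ p=657, q=118
i=6: a=1 ⇒ p=863, q=155
i=7: a=1 ⇒ p=1520, q=273
(x₁, y₁) = (1520, 273);  1520² − 31·273² = 1 ✓

1520 273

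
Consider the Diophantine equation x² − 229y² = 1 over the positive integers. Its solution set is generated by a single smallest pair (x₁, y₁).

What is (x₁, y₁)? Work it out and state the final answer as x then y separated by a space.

[15; 7,1,1,7,30] for √229; ℓ=5 ⇒ convergent index 9
step 0: (15, 1)  from 15·(1,0) + (0,1)
step 1: (106, 7)  from 7·(15,1) + (1,0)
step 2: (121, 8)  from 1·(106,7) + (15,1)
step 3: (227, 15)  from 1·(121,8) + (106,7)
step 4: (1710, 113)  from 7·(227,15) + (121,8)
…
step 8: (776325, 51301)  from 1·(413926,27353) + (362399,23948)
step 9: (5848201, 386460)  from 7·(776325,51301) + (413926,27353)
fundamental: x₁=5848201, y₁=386460  (since 34201454936401 − 229·149351331600 = 1)

5848201 386460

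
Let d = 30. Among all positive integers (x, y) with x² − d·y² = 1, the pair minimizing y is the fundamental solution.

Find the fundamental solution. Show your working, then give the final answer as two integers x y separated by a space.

11 2

√30 = [5; 2,10, …], period ℓ=2 (even) → k=1
k=0  a_k=5  p_k/q_k = 5/1
k=1  a_k=2  p_k/q_k = 11/2
fundamental: x₁=11, y₁=2  (since 121 − 30·4 = 1)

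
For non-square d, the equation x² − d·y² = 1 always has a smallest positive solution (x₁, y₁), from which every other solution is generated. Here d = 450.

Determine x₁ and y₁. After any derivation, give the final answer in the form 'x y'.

d=450: √d = [21; 4,1,2,4,2,1,4,42] (ℓ=8, even), read p_7/q_7
step 0: (21, 1)  from 21·(1,0) + (0,1)
step 1: (85, 4)  from 4·(21,1) + (1,0)
…
step 5: (2885, 136)  from 2·(1294,61) + (297,14)
step 6: (4179, 197)  from 1·(2885,136) + (1294,61)
step 7: (19601, 924)  from 4·(4179,197) + (2885,136)
→ (19601, 924).  Check: 19601²=384199201, 450·924²=384199200, difference 1.

19601 924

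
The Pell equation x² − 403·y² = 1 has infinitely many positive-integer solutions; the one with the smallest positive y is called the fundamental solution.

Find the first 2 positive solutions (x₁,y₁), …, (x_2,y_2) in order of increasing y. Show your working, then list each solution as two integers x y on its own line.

d=403: √d = [20; 13,2,1,3,1,3,1,2,13,40] (ℓ=10, even), read p_9/q_9
step 0: (20, 1)  from 20·(1,0) + (0,1)
step 1: (261, 13)  from 13·(20,1) + (1,0)
…
step 4: (2951, 147)  from 3·(803,40) + (542,27)
step 5: (3754, 187)  from 1·(2951,147) + (803,40)
…
step 8: (50147, 2498)  from 2·(17967,895) + (14213,708)
step 9: (669878, 33369)  from 13·(50147,2498) + (17967,895)
fundamental: x₁=669878, y₁=33369  (since 448736534884 − 403·1113490161 = 1)
(669878+33369√403)^2 = 897473069767 + 44706317964√403

669878 33369
897473069767 44706317964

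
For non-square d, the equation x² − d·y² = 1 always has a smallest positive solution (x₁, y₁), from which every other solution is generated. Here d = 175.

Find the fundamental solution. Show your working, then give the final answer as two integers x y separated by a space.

2024 153

√175 → a₀=13, period (4,2,1,2,4,26); ℓ=6 even so k=5
i=0: a=13 ⇒ p=13, q=1
i=1: a=4 ⇒ p=53, q=4
i=2: a=2 ⇒ p=119, q=9
…
i=4: a=2 ⇒ p=463, q=35
i=5: a=4 ⇒ p=2024, q=153
→ (2024, 153).  Check: 2024²=4096576, 175·153²=4096575, difference 1.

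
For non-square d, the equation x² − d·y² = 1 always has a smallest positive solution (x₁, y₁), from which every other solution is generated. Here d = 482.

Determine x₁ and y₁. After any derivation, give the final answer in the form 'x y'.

√482 = [21; 1,20,1,42, …], period ℓ=4 (even) → k=3
k=0  a_k=21  p_k/q_k = 21/1
k=1  a_k=1  p_k/q_k = 22/1
k=2  a_k=20  p_k/q_k = 461/21
k=3  a_k=1  p_k/q_k = 483/22
(x₁, y₁) = (483, 22);  483² − 482·22² = 1 ✓

483 22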